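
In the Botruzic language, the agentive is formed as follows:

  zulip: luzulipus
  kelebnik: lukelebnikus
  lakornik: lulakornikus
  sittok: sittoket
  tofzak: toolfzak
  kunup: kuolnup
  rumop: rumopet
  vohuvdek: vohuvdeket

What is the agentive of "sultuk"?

suolltuk

zulip and rumop both end in -p yet inflect differently (luzulipus, rumopet), so the final letter is not what conditions the rule; the last vowel is.
"sultuk" has last vowel 'u'. The one such stem in the data (kunup → kuolnup) inserts -ol- after the first vowel (as does tofzak), so the same rule applies.
So sultuk → suolltuk.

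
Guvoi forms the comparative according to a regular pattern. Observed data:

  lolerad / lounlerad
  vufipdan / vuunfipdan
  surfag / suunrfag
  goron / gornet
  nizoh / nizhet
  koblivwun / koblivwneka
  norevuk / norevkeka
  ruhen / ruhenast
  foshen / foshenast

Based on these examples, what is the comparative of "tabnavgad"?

vufipdan and goron both end in -n yet inflect differently (vuunfipdan, gornet), so the final letter is not what conditions the rule; the last vowel is.
"tabnavgad" has last vowel 'a'. The stems whose last vowel is 'a' (lolerad → lounlerad, vufipdan → vuunfipdan, surfag → suunrfag) insert -un- after the first vowel.
The other patterns: stems whose last vowel is 'o' delete the last vowel and add -et; stems whose last vowel is 'u' delete the last vowel and add -eka; stems whose last vowel is 'e' add -ast.
So tabnavgad → taunbnavgad.

taunbnavgad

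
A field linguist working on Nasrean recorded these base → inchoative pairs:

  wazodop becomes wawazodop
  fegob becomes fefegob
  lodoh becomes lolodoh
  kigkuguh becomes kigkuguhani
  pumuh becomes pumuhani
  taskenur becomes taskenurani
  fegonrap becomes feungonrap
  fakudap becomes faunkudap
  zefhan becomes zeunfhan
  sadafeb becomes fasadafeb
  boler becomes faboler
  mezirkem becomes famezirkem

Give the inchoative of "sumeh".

fasumeh

lodoh and kigkuguh both end in -h yet inflect differently (lolodoh, kigkuguhani), so the final letter is not what conditions the rule; the last vowel is.
"sumeh" has last vowel 'e'. The stems whose last vowel is 'e' (sadafeb → fasadafeb, boler → faboler, mezirkem → famezirkem) add the prefix fa-.
The other patterns: stems whose last vowel is 'o' repeat the first consonant+vowel as a prefix; stems whose last vowel is 'u' add -ani; stems whose last vowel is 'a' insert -un- after the first vowel.
So sumeh → fasumeh.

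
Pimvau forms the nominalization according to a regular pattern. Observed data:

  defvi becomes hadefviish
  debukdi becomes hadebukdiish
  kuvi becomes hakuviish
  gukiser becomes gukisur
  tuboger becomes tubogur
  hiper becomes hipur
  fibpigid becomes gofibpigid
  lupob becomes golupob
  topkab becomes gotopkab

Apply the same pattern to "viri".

"viri" ends in -i. The stems ending in -i (defvi → hadefviish, debukdi → hadebukdiish, kuvi → hakuviish) add ha- … -ish around the stem.
So viri → haviriish.

haviriish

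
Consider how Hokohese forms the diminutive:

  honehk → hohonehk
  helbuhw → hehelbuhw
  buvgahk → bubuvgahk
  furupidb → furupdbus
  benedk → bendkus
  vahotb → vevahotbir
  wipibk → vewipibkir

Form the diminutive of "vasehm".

honehk and benedk both end in -k yet inflect differently (hohonehk, bendkus), so the final letter is not what conditions the rule; the second-to-last letter is.
"vasehm" has second-to-last letter 'h'. The stems whose second-to-last letter is 'h' (honehk → hohonehk, helbuhw → hehelbuhw, buvgahk → bubuvgahk) repeat the first consonant+vowel as a prefix.
So vasehm → vavasehm.

vavasehm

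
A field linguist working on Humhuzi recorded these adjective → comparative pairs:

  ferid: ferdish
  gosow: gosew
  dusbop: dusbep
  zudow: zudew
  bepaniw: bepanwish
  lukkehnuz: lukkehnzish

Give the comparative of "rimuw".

gosow and bepaniw both end in -w yet inflect differently (gosew, bepanwish), so the final letter is not what conditions the rule; the last vowel is.
"rimuw" has last vowel 'u'. The one such stem in the data (lukkehnuz → lukkehnzish) deletes the last vowel and adds -ish (as do bepaniw, ferid), so the same rule applies.
The other pattern: stems whose last vowel is 'o' change the last vowel to 'e'.
So rimuw → rimwish.

rimwish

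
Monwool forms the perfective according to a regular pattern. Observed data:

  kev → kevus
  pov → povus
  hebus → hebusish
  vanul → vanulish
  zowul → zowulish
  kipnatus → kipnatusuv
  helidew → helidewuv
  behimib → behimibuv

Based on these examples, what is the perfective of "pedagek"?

"pedagek" has 3 vowels. The stems with 3 vowels (kipnatus → kipnatusuv, helidew → helidewuv, behimib → behimibuv) add -uv.
So pedagek → pedagekuv.

pedagekuv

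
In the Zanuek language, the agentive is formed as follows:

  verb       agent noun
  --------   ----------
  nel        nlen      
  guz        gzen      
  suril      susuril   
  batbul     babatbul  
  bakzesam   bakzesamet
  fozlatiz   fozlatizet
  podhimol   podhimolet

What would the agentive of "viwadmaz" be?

viwadmazet

nel and suril both end in -l yet inflect differently (nlen, susuril), so the final letter is not what conditions the rule; the number of vowels is.
"viwadmaz" has 3 vowels. The stems with 3 vowels (bakzesam → bakzesamet, fozlatiz → fozlatizet, podhimol → podhimolet) add -et.
So viwadmaz → viwadmazet.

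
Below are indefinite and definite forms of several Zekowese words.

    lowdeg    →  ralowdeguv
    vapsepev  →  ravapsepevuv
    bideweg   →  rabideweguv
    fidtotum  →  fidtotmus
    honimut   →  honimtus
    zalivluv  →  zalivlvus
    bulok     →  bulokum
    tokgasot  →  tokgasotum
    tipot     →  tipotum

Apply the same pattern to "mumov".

vapsepev and zalivluv both end in -v yet inflect differently (ravapsepevuv, zalivlvus), so the final letter is not what conditions the rule; the last vowel is.
"mumov" has last vowel 'o'. The stems whose last vowel is 'o' (bulok → bulokum, tokgasot → tokgasotum, tipot → tipotum) add -um.
The other patterns: stems whose last vowel is 'e' add ra- … -uv around the stem; stems whose last vowel is 'u' delete the last vowel and add -us.
So mumov → mumovum.

mumovum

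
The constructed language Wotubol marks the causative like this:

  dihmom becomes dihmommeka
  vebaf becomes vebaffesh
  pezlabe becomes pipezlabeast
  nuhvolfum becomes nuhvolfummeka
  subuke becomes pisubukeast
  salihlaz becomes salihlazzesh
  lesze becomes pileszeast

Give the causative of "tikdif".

subuke and salihlaz both begin with s- yet inflect differently (pisubukeast, salihlazzesh), so the first letter is not what conditions the rule; the final letter is.
"tikdif" ends in -f. The one such stem in the data (vebaf → vebaffesh) doubles the final consonant and adds -esh (as does salihlaz), so the same rule applies.
The other patterns: stems ending in -m double the final consonant and add -eka; stems ending in -e add pi- … -ast around the stem.
So tikdif → tikdiffesh.

tikdiffesh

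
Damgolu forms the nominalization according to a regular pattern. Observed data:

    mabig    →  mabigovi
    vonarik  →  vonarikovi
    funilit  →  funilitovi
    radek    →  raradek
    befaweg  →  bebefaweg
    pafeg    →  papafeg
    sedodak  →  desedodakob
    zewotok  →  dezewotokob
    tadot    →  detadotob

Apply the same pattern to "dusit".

dusitovi

"dusit" has last vowel 'i'. The stems whose last vowel is 'i' (mabig → mabigovi, vonarik → vonarikovi, funilit → funilitovi) add -ovi.
So dusit → dusitovi.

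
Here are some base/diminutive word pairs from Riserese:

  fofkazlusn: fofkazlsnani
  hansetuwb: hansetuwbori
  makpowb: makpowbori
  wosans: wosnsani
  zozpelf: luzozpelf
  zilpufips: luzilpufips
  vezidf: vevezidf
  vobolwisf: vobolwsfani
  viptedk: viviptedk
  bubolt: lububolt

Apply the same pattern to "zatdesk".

"zatdesk" has second-to-last letter 's'. The stems whose second-to-last letter is 's' (vobolwisf → vobolwsfani, fofkazlusn → fofkazlsnani) delete the last vowel and add -ani.
So zatdesk → zatdskani.

zatdskani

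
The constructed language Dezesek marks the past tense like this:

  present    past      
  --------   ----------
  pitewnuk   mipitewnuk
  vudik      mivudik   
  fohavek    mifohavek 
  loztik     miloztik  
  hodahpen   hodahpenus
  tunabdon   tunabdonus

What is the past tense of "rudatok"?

mirudatok

fohavek and hodahpen both have last vowel 'e' yet inflect differently (mifohavek, hodahpenus), so the last vowel is not what conditions the rule; the final letter is.
"rudatok" ends in -k. The stems ending in -k (pitewnuk → mipitewnuk, vudik → mivudik, fohavek → mifohavek) add the prefix mi-.
The other pattern: stems ending in -n add -us.
So rudatok → mirudatok.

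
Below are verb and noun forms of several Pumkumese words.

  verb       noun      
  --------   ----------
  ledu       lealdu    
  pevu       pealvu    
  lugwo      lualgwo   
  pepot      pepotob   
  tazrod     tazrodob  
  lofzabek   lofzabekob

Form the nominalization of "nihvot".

lugwo and pepot both have last vowel 'o' yet inflect differently (lualgwo, pepotob), so the last vowel is not what conditions the rule; whether the stem ends in a vowel or a consonant is.
"nihvot" ends in a consonant. The stems ending in a consonant (pepot → pepotob, tazrod → tazrodob, lofzabek → lofzabekob) add -ob.
The other pattern: stems ending in a vowel insert -al- after the first vowel.
So nihvot → nihvotob.

nihvotob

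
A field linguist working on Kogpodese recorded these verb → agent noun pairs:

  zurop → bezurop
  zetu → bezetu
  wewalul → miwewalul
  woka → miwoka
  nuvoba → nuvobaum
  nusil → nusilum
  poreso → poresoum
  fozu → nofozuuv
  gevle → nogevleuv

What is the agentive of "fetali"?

woka and nuvoba both end in -a yet inflect differently (miwoka, nuvobaum), so the final letter is not what conditions the rule; the first letter is.
"fetali" begins with f-. The one such stem in the data (fozu → nofozuuv) adds no- … -uv around the stem, so the same rule applies.
So fetali → nofetaliuv.

nofetaliuv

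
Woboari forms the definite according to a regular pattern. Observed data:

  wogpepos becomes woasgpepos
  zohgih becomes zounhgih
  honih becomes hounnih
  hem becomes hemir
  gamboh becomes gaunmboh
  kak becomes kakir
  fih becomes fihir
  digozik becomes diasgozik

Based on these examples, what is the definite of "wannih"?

waunnnih

"wannih" has 2 vowels. The stems with 2 vowels (honih → hounnih, zohgih → zounhgih, gamboh → gaunmboh) insert -un- after the first vowel.
The other patterns: stems with 1 vowel add -ir; stems with 3 vowels insert -as- after the first vowel.
So wannih → waunnnih.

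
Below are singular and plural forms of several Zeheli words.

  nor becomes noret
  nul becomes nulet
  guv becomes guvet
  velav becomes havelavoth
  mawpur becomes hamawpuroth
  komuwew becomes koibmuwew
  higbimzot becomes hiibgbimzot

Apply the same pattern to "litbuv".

halitbuvoth

guv and velav both end in -v yet inflect differently (guvet, havelavoth), so the final letter is not what conditions the rule; the number of vowels is.
"litbuv" has 2 vowels. The stems with 2 vowels (velav → havelavoth, mawpur → hamawpuroth) add ha- … -oth around the stem.
The other patterns: stems with 1 vowel add -et; stems with 3 vowels insert -ib- after the first vowel.
So litbuv → halitbuvoth.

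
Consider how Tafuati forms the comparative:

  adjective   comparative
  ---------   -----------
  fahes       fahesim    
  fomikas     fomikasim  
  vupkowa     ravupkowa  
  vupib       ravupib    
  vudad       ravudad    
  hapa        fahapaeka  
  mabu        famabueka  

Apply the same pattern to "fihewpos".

fihewposim

vupkowa and hapa both end in -a yet inflect differently (ravupkowa, fahapaeka), so the final letter is not what conditions the rule; the first letter is.
"fihewpos" begins with f-. The stems beginning with f- (fahes → fahesim, fomikas → fomikasim) add -im.
The other patterns: stems beginning with v- add the prefix ra-; stems beginning with h- or m- add fa- … -eka around the stem.
So fihewpos → fihewposim.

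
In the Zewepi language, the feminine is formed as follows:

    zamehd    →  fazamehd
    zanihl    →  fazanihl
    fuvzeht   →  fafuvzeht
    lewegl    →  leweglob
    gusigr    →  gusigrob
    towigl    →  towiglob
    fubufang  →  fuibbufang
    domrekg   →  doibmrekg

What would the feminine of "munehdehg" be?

zanihl and lewegl both end in -l yet inflect differently (fazanihl, leweglob), so the final letter is not what conditions the rule; the second-to-last letter is.
"munehdehg" has second-to-last letter 'h'. The stems whose second-to-last letter is 'h' (zamehd → fazamehd, zanihl → fazanihl, fuvzeht → fafuvzeht) add the prefix fa-.
The other patterns: stems whose second-to-last letter is 'g' add -ob; stems whose second-to-last letter is 'k' or 'n' insert -ib- after the first vowel.
So munehdehg → famunehdehg.

famunehdehg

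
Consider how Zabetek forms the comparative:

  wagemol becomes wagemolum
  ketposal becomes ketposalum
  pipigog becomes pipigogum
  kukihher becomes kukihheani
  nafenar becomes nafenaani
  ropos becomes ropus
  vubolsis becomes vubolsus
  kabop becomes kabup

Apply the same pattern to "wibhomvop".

wibhomvup

"wibhomvop" ends in -p. The one such stem in the data (kabop → kabup) changes the last vowel to 'u' (as do ropos, vubolsis), so the same rule applies.
The other patterns: stems ending in -g or -l add -um; stems ending in -r drop the final letter and add -ani.
So wibhomvop → wibhomvup.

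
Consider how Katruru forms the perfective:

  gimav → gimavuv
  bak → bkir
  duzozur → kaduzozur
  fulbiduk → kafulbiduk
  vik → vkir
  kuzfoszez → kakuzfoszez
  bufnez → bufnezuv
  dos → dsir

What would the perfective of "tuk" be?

bufnez and kuzfoszez both end in -z yet inflect differently (bufnezuv, kakuzfoszez), so the final letter is not what conditions the rule; the number of vowels is.
"tuk" has 1 vowel. The stems with 1 vowel (vik → vkir, dos → dsir, bak → bkir) delete the last vowel and add -ir.
So tuk → tkir.

tkir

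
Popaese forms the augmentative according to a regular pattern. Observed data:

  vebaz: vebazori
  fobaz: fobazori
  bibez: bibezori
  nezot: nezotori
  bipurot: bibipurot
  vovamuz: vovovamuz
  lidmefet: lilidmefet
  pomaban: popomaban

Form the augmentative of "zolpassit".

"zolpassit" has 3 vowels. The stems with 3 vowels (bipurot → bibipurot, vovamuz → vovovamuz, lidmefet → lilidmefet) repeat the first consonant+vowel as a prefix.
The other pattern: stems with 2 vowels add -ori.
So zolpassit → zozolpassit.

zozolpassit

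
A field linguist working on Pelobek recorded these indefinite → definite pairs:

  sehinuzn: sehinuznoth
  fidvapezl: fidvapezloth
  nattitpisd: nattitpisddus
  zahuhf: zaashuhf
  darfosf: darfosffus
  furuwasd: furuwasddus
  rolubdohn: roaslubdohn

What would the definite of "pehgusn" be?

rolubdohn and sehinuzn both end in -n yet inflect differently (roaslubdohn, sehinuznoth), so the final letter is not what conditions the rule; the second-to-last letter is.
"pehgusn" has second-to-last letter 's'. The stems whose second-to-last letter is 's' (nattitpisd → nattitpisddus, furuwasd → furuwasddus, darfosf → darfosffus) double the final consonant and add -us.
The other patterns: stems whose second-to-last letter is 'h' insert -as- after the first vowel; stems whose second-to-last letter is 'z' add -oth.
So pehgusn → pehgusnnus.

pehgusnnus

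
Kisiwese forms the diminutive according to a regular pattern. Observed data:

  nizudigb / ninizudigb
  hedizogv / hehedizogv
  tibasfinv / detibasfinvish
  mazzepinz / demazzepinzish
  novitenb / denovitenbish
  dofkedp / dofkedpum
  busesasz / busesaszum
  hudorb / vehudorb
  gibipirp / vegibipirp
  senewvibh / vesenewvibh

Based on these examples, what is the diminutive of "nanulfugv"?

nananulfugv

"nanulfugv" has second-to-last letter 'g'. The stems whose second-to-last letter is 'g' (nizudigb → ninizudigb, hedizogv → hehedizogv) repeat the first consonant+vowel as a prefix.
The other patterns: stems whose second-to-last letter is 'n' add de- … -ish around the stem; stems whose second-to-last letter is 'd' or 's' add -um; stems whose second-to-last letter is 'b' or 'r' add the prefix ve-.
So nanulfugv → nananulfugv.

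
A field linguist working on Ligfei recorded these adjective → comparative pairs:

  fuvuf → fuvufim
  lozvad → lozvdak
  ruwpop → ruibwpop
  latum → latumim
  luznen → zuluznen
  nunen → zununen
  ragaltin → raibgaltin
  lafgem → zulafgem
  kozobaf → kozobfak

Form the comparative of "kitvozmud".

kozobaf and fuvuf both end in -f yet inflect differently (kozobfak, fuvufim), so the final letter is not what conditions the rule; the last vowel is.
"kitvozmud" has last vowel 'u'. The stems whose last vowel is 'u' (fuvuf → fuvufim, latum → latumim) add -im.
So kitvozmud → kitvozmudim.

kitvozmudim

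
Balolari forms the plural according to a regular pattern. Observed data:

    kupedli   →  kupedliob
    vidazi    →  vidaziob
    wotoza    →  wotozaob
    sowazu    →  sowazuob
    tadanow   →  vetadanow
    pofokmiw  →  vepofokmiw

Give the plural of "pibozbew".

vepibozbew

kupedli and pofokmiw both have last vowel 'i' yet inflect differently (kupedliob, vepofokmiw), so the last vowel is not what conditions the rule; whether the stem ends in a vowel or a consonant is.
"pibozbew" ends in a consonant. The stems ending in a consonant (tadanow → vetadanow, pofokmiw → vepofokmiw) add the prefix ve-.
So pibozbew → vepibozbew.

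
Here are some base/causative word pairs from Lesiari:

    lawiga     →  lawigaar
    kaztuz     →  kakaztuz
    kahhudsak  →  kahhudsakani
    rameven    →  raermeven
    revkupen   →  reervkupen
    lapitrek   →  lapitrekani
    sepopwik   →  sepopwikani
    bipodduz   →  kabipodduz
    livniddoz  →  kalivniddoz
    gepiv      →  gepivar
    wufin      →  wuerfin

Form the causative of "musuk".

wufin and sepopwik both have last vowel 'i' yet inflect differently (wuerfin, sepopwikani), so the last vowel is not what conditions the rule; the final letter is.
"musuk" ends in -k. The stems ending in -k (sepopwik → sepopwikani, lapitrek → lapitrekani, kahhudsak → kahhudsakani) add -ani.
So musuk → musukani.

musukani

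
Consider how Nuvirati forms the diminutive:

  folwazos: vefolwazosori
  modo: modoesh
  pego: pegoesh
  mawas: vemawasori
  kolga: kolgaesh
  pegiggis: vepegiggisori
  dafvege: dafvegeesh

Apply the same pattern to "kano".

kanoesh

"kano" ends in a vowel. The stems ending in a vowel (kolga → kolgaesh, dafvege → dafvegeesh, pego → pegoesh) add -esh.
So kano → kanoesh.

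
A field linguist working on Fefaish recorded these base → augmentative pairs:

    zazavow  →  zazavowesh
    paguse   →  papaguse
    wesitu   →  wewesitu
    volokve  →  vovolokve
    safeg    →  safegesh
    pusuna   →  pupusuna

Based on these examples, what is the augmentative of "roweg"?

rowegesh

volokve and safeg both have last vowel 'e' yet inflect differently (vovolokve, safegesh), so the last vowel is not what conditions the rule; whether the stem ends in a vowel or a consonant is.
"roweg" ends in a consonant. The stems ending in a consonant (zazavow → zazavowesh, safeg → safegesh) add -esh.
The other pattern: stems ending in a vowel repeat the first consonant+vowel as a prefix.
So roweg → rowegesh.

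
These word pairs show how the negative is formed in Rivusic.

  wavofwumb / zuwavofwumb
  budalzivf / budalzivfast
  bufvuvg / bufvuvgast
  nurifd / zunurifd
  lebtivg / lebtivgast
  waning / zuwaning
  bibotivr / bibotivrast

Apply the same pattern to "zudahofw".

lebtivg and waning both end in -g yet inflect differently (lebtivgast, zuwaning), so the final letter is not what conditions the rule; the second-to-last letter is.
"zudahofw" has second-to-last letter 'f'. The one such stem in the data (nurifd → zunurifd) adds the prefix zu-, so the same rule applies.
The other pattern: stems whose second-to-last letter is 'v' add -ast.
So zudahofw → zuzudahofw.

zuzudahofw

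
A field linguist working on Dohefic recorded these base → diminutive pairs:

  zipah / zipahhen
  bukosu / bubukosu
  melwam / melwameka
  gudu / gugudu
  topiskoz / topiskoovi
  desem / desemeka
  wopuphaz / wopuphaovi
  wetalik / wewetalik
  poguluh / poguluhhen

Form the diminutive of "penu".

pepenu

melwam and wopuphaz both have last vowel 'a' yet inflect differently (melwameka, wopuphaovi), so the last vowel is not what conditions the rule; the final letter is.
"penu" ends in -u. The stems ending in -u (gudu → gugudu, bukosu → bubukosu) repeat the first consonant+vowel as a prefix.
The other patterns: stems ending in -m add -eka; stems ending in -z drop the final letter and add -ovi; stems ending in -h double the final consonant and add -en.
So penu → pepenu.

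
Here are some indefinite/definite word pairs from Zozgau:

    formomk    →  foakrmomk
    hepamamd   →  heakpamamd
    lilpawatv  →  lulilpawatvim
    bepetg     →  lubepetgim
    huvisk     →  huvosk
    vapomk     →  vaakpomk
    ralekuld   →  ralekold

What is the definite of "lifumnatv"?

lulifumnatvim

"lifumnatv" has second-to-last letter 't'. The stems whose second-to-last letter is 't' (lilpawatv → lulilpawatvim, bepetg → lubepetgim) add lu- … -im around the stem.
So lifumnatv → lulifumnatvim.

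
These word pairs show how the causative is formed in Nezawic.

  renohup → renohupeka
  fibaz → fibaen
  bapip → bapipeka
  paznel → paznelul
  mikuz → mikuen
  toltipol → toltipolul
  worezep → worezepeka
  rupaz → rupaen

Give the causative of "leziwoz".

mikuz and renohup both have last vowel 'u' yet inflect differently (mikuen, renohupeka), so the last vowel is not what conditions the rule; the final letter is.
"leziwoz" ends in -z. The stems ending in -z (rupaz → rupaen, mikuz → mikuen, fibaz → fibaen) drop the final letter and add -en.
So leziwoz → leziwoen.

leziwoen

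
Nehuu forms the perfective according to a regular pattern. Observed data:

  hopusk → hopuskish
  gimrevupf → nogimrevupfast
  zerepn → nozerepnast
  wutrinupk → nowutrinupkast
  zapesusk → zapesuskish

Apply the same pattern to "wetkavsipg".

hopusk and wutrinupk both end in -k yet inflect differently (hopuskish, nowutrinupkast), so the final letter is not what conditions the rule; the second-to-last letter is.
"wetkavsipg" has second-to-last letter 'p'. The stems whose second-to-last letter is 'p' (wutrinupk → nowutrinupkast, zerepn → nozerepnast, gimrevupf → nogimrevupfast) add no- … -ast around the stem.
The other pattern: stems whose second-to-last letter is 's' add -ish.
So wetkavsipg → nowetkavsipgast.

nowetkavsipgast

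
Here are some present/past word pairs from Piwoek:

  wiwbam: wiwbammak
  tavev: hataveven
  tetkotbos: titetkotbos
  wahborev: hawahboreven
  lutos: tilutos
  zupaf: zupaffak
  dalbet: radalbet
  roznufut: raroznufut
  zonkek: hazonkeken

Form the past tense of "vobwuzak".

havobwuzaken

"vobwuzak" ends in -k. The one such stem in the data (zonkek → hazonkeken) adds ha- … -en around the stem, so the same rule applies.
The other patterns: stems ending in -f or -m double the final consonant and add -ak; stems ending in -s add the prefix ti-; stems ending in -t add the prefix ra-.
So vobwuzak → havobwuzaken.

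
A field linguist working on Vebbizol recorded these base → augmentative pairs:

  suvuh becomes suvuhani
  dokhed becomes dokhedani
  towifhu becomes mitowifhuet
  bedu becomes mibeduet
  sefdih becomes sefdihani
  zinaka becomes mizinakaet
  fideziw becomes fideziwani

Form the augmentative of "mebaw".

mebawani

"mebaw" ends in a consonant. The stems ending in a consonant (dokhed → dokhedani, fideziw → fideziwani, sefdih → sefdihani) add -ani.
The other pattern: stems ending in a vowel add mi- … -et around the stem.
So mebaw → mebawani.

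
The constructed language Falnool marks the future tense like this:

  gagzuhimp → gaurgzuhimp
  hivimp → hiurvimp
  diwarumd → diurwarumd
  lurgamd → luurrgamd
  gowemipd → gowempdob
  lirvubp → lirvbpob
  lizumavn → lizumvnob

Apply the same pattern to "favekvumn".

"favekvumn" has second-to-last letter 'm'. The stems whose second-to-last letter is 'm' (gagzuhimp → gaurgzuhimp, hivimp → hiurvimp, diwarumd → diurwarumd) insert -ur- after the first vowel.
The other pattern: stems whose second-to-last letter is 'b', 'p' or 'v' delete the last vowel and add -ob.
So favekvumn → faurvekvumn.

faurvekvumn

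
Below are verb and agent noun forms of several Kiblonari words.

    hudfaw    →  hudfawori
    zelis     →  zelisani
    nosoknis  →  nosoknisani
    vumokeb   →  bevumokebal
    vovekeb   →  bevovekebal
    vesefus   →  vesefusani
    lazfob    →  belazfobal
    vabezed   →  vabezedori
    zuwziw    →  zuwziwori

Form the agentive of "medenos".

medenosani

"medenos" ends in -s. The stems ending in -s (vesefus → vesefusani, zelis → zelisani, nosoknis → nosoknisani) add -ani.
So medenos → medenosani.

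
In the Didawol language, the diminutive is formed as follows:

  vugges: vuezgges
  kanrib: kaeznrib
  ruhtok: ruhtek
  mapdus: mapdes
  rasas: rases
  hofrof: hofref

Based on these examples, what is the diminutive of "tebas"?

"tebas" has last vowel 'a'. The one such stem in the data (rasas → rases) changes the last vowel to 'e' (as do ruhtok, mapdus), so the same rule applies.
The other pattern: stems whose last vowel is 'e' or 'i' insert -ez- after the first vowel.
So tebas → tebes.

tebes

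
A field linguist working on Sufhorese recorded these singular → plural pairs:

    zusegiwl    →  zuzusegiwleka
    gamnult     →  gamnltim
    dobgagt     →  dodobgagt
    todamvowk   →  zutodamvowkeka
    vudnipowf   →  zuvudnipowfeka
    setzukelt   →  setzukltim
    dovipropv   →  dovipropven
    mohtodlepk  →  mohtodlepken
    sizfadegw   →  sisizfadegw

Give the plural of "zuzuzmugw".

zuzuzuzmugw

todamvowk and mohtodlepk both end in -k yet inflect differently (zutodamvowkeka, mohtodlepken), so the final letter is not what conditions the rule; the second-to-last letter is.
"zuzuzmugw" has second-to-last letter 'g'. The stems whose second-to-last letter is 'g' (dobgagt → dodobgagt, sizfadegw → sisizfadegw) repeat the first consonant+vowel as a prefix.
The other patterns: stems whose second-to-last letter is 'w' add zu- … -eka around the stem; stems whose second-to-last letter is 'p' add -en; stems whose second-to-last letter is 'l' delete the last vowel and add -im.
So zuzuzmugw → zuzuzuzmugw.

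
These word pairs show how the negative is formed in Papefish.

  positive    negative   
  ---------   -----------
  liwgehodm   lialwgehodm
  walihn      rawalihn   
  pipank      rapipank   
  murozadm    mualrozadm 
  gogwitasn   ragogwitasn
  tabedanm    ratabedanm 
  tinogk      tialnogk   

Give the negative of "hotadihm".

tinogk and pipank both end in -k yet inflect differently (tialnogk, rapipank), so the final letter is not what conditions the rule; the second-to-last letter is.
"hotadihm" has second-to-last letter 'h'. The one such stem in the data (walihn → rawalihn) adds the prefix ra-, so the same rule applies.
The other pattern: stems whose second-to-last letter is 'd' or 'g' insert -al- after the first vowel.
So hotadihm → rahotadihm.

rahotadihm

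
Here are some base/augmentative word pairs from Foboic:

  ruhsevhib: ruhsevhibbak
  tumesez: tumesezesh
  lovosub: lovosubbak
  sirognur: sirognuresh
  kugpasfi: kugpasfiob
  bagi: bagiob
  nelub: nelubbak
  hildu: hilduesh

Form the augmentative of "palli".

"palli" ends in -i. The stems ending in -i (kugpasfi → kugpasfiob, bagi → bagiob) add -ob.
The other patterns: stems ending in -b double the final consonant and add -ak; stems ending in -r, -u or -z add -esh.
So palli → palliob.

palliob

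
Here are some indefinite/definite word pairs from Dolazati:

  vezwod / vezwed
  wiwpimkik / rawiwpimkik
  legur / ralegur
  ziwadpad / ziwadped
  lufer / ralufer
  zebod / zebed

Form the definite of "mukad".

ziwadpad and wiwpimkik both have 3 vowels yet inflect differently (ziwadped, rawiwpimkik), so the number of vowels is not what conditions the rule; the final letter is.
"mukad" ends in -d. The stems ending in -d (vezwod → vezwed, ziwadpad → ziwadped, zebod → zebed) change the last vowel to 'e'.
So mukad → muked.

muked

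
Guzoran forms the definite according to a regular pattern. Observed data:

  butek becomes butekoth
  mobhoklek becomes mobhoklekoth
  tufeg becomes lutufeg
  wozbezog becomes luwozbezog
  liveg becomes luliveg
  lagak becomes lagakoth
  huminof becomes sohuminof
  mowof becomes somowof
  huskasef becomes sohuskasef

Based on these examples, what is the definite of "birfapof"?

liveg and butek both have last vowel 'e' yet inflect differently (luliveg, butekoth), so the last vowel is not what conditions the rule; the final letter is.
"birfapof" ends in -f. The stems ending in -f (mowof → somowof, huskasef → sohuskasef, huminof → sohuminof) add the prefix so-.
The other patterns: stems ending in -g add the prefix lu-; stems ending in -k add -oth.
So birfapof → sobirfapof.

sobirfapof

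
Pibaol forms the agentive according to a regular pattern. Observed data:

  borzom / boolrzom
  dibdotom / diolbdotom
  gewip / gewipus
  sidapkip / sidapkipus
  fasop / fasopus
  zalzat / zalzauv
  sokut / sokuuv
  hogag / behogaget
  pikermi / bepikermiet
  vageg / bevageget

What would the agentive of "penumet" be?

borzom and fasop both have last vowel 'o' yet inflect differently (boolrzom, fasopus), so the last vowel is not what conditions the rule; the final letter is.
"penumet" ends in -t. The stems ending in -t (zalzat → zalzauv, sokut → sokuuv) drop the final letter and add -uv.
The other patterns: stems ending in -m insert -ol- after the first vowel; stems ending in -p add -us; stems ending in -g or -i add be- … -et around the stem.
So penumet → penumeuv.

penumeuv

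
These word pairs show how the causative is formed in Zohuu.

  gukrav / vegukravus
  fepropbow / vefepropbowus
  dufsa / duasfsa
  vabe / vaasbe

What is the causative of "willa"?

"willa" ends in a vowel. The stems ending in a vowel (dufsa → duasfsa, vabe → vaasbe) insert -as- after the first vowel.
The other pattern: stems ending in a consonant add ve- … -us around the stem.
So willa → wiaslla.

wiaslla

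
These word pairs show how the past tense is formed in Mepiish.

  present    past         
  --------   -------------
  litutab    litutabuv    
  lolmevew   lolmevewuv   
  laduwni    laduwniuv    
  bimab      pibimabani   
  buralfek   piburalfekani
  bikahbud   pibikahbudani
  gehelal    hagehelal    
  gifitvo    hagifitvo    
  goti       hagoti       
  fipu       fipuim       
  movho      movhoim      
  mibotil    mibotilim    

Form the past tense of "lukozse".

lukozseuv

litutab and bimab both end in -b yet inflect differently (litutabuv, pibimabani), so the final letter is not what conditions the rule; the first letter is.
"lukozse" begins with l-. The stems beginning with l- (litutab → litutabuv, lolmevew → lolmevewuv, laduwni → laduwniuv) add -uv.
The other patterns: stems beginning with b- add pi- … -ani around the stem; stems beginning with g- add the prefix ha-; stems beginning with f- or m- add -im.
So lukozse → lukozseuv.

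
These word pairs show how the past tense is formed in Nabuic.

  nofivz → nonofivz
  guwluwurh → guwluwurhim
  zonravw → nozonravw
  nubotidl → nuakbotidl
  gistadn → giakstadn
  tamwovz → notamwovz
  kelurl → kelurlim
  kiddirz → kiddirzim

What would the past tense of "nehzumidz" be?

"nehzumidz" has second-to-last letter 'd'. The stems whose second-to-last letter is 'd' (gistadn → giakstadn, nubotidl → nuakbotidl) insert -ak- after the first vowel.
The other patterns: stems whose second-to-last letter is 'r' add -im; stems whose second-to-last letter is 'v' add the prefix no-.
So nehzumidz → neakhzumidz.

neakhzumidz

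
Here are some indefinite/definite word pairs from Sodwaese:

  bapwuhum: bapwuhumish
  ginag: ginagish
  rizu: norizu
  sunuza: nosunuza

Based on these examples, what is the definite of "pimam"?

pimamish

rizu and bapwuhum both have last vowel 'u' yet inflect differently (norizu, bapwuhumish), so the last vowel is not what conditions the rule; whether the stem ends in a vowel or a consonant is.
"pimam" ends in a consonant. The stems ending in a consonant (bapwuhum → bapwuhumish, ginag → ginagish) add -ish.
So pimam → pimamish.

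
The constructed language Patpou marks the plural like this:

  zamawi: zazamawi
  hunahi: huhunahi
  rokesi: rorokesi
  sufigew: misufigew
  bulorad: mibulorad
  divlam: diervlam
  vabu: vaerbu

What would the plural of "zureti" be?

bulorad and divlam both have last vowel 'a' yet inflect differently (mibulorad, diervlam), so the last vowel is not what conditions the rule; the final letter is.
"zureti" ends in -i. The stems ending in -i (zamawi → zazamawi, hunahi → huhunahi, rokesi → rorokesi) repeat the first consonant+vowel as a prefix.
The other patterns: stems ending in -d or -w add the prefix mi-; stems ending in -m or -u insert -er- after the first vowel.
So zureti → zuzureti.

zuzureti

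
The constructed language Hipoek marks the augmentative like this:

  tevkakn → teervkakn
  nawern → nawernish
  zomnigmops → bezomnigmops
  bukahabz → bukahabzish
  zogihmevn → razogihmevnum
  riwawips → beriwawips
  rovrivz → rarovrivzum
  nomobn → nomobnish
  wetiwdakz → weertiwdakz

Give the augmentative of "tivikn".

tiervikn

"tivikn" has second-to-last letter 'k'. The stems whose second-to-last letter is 'k' (wetiwdakz → weertiwdakz, tevkakn → teervkakn) insert -er- after the first vowel.
The other patterns: stems whose second-to-last letter is 'v' add ra- … -um around the stem; stems whose second-to-last letter is 'p' add the prefix be-; stems whose second-to-last letter is 'b' or 'r' add -ish.
So tivikn → tiervikn.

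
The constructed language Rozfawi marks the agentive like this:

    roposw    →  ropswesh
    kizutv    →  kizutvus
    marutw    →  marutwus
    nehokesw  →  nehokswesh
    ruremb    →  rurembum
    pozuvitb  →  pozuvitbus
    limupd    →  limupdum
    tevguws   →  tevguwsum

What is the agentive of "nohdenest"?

marutw and nehokesw both end in -w yet inflect differently (marutwus, nehokswesh), so the final letter is not what conditions the rule; the second-to-last letter is.
"nohdenest" has second-to-last letter 's'. The stems whose second-to-last letter is 's' (nehokesw → nehokswesh, roposw → ropswesh) delete the last vowel and add -esh.
So nohdenest → nohdenstesh.

nohdenstesh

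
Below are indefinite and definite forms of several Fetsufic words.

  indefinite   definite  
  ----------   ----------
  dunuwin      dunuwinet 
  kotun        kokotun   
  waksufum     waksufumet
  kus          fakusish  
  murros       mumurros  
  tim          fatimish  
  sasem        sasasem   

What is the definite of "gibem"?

gigibem

"gibem" has 2 vowels. The stems with 2 vowels (kotun → kokotun, murros → mumurros, sasem → sasasem) repeat the first consonant+vowel as a prefix.
So gibem → gigibem.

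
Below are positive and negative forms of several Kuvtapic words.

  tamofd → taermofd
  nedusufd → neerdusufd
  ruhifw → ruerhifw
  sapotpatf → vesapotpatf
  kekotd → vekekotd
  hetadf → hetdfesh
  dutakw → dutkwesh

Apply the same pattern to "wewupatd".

"wewupatd" has second-to-last letter 't'. The stems whose second-to-last letter is 't' (sapotpatf → vesapotpatf, kekotd → vekekotd) add the prefix ve-.
The other patterns: stems whose second-to-last letter is 'f' insert -er- after the first vowel; stems whose second-to-last letter is 'd' or 'k' delete the last vowel and add -esh.
So wewupatd → vewewupatd.

vewewupatd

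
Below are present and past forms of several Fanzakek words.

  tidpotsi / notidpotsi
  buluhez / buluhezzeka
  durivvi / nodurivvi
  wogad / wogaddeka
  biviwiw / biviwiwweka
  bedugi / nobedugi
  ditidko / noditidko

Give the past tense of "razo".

tidpotsi and biviwiw both have last vowel 'i' yet inflect differently (notidpotsi, biviwiwweka), so the last vowel is not what conditions the rule; whether the stem ends in a vowel or a consonant is.
"razo" ends in a vowel. The stems ending in a vowel (ditidko → noditidko, tidpotsi → notidpotsi, bedugi → nobedugi) add the prefix no-.
So razo → norazo.

norazo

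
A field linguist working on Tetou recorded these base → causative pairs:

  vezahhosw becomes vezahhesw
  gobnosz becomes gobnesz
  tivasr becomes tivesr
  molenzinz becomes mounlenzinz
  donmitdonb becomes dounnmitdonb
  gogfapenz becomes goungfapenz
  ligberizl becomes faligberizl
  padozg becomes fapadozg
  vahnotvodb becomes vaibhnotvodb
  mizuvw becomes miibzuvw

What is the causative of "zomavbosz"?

gobnosz and molenzinz both end in -z yet inflect differently (gobnesz, mounlenzinz), so the final letter is not what conditions the rule; the second-to-last letter is.
"zomavbosz" has second-to-last letter 's'. The stems whose second-to-last letter is 's' (vezahhosw → vezahhesw, gobnosz → gobnesz, tivasr → tivesr) change the last vowel to 'e'.
The other patterns: stems whose second-to-last letter is 'n' insert -un- after the first vowel; stems whose second-to-last letter is 'z' add the prefix fa-; stems whose second-to-last letter is 'd' or 'v' insert -ib- after the first vowel.
So zomavbosz → zomavbesz.

zomavbesz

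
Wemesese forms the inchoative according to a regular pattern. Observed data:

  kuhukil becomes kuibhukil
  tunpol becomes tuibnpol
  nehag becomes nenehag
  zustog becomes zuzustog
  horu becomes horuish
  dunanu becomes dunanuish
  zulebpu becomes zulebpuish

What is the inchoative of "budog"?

"budog" ends in -g. The stems ending in -g (nehag → nenehag, zustog → zuzustog) repeat the first consonant+vowel as a prefix.
So budog → bubudog.

bubudog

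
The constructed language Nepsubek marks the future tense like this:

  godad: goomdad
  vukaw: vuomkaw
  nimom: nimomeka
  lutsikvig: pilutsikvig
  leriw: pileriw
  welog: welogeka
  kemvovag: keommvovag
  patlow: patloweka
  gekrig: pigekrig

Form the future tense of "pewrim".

"pewrim" has last vowel 'i'. The stems whose last vowel is 'i' (gekrig → pigekrig, leriw → pileriw, lutsikvig → pilutsikvig) add the prefix pi-.
The other patterns: stems whose last vowel is 'o' add -eka; stems whose last vowel is 'a' insert -om- after the first vowel.
So pewrim → pipewrim.

pipewrim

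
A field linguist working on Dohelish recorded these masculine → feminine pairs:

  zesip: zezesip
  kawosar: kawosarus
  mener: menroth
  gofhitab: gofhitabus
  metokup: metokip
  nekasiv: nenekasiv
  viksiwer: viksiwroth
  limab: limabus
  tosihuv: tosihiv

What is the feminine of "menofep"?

menofpoth

"menofep" has last vowel 'e'. The stems whose last vowel is 'e' (mener → menroth, viksiwer → viksiwroth) delete the last vowel and add -oth.
The other patterns: stems whose last vowel is 'u' change the last vowel to 'i'; stems whose last vowel is 'a' add -us; stems whose last vowel is 'i' repeat the first consonant+vowel as a prefix.
So menofep → menofpoth.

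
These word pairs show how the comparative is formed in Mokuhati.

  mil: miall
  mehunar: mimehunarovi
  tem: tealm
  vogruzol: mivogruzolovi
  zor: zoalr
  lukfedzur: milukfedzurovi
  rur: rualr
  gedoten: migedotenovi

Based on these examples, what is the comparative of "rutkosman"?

mirutkosmanovi

"rutkosman" has 3 vowels. The stems with 3 vowels (gedoten → migedotenovi, vogruzol → mivogruzolovi, mehunar → mimehunarovi) add mi- … -ovi around the stem.
The other pattern: stems with 1 vowel insert -al- after the first vowel.
So rutkosman → mirutkosmanovi.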